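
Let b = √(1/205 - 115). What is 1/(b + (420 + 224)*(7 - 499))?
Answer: -10825640/3430082386649 - I*√4832670/20580494319894 ≈ -3.1561e-6 - 1.0682e-10*I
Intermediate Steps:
b = I*√4832670/205 (b = √(1/205 - 115) = √(-23574/205) = I*√4832670/205 ≈ 10.724*I)
1/(b + (420 + 224)*(7 - 499)) = 1/(I*√4832670/205 + (420 + 224)*(7 - 499)) = 1/(I*√4832670/205 + 644*(-492)) = 1/(I*√4832670/205 - 316848) = 1/(-316848 + I*√4832670/205)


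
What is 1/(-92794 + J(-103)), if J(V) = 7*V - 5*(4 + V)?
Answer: -1/93020 ≈ -1.0750e-5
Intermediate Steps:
J(V) = -20 + 2*V (J(V) = 7*V + (-20 - 5*V) = -20 + 2*V)
1/(-92794 + J(-103)) = 1/(-92794 + (-20 + 2*(-103))) = 1/(-92794 + (-20 - 206)) = 1/(-92794 - 226) = 1/(-93020) = -1/93020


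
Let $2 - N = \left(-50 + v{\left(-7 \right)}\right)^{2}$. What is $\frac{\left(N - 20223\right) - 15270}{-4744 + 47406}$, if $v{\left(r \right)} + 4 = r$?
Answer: $- \frac{19606}{21331} \approx -0.91913$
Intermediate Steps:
$v{\left(r \right)} = -4 + r$
$N = -3719$ ($N = 2 - \left(-50 - 11\right)^{2} = 2 - \left(-61\right)^{2} = 2 - 3721 = -3719$)
$\frac{\left(N - 20223\right) - 15270}{-4744 + 47406} = \frac{\left(-3719 - 20223\right) - 15270}{-4744 + 47406} = \frac{\left(-3719 - 20223\right) - 15270}{42662} = \left(-23942 - 15270\right) \frac{1}{42662} = \left(-39212\right) \frac{1}{42662} = - \frac{19606}{21331}$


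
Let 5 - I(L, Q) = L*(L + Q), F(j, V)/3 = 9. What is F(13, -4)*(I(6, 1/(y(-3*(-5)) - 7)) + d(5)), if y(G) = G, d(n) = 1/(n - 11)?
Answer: -3447/4 ≈ -861.75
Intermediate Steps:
d(n) = 1/(-11 + n)
F(j, V) = 27 (F(j, V) = 3*9 = 27)
I(L, Q) = 5 - L*(L + Q)
F(13, -4)*(I(6, 1/(y(-3*(-5)) - 7)) + d(5)) = 27*((5 - 1*6**2 - 1*6/(-3*(-5) - 7)) + 1/(-11 + 5)) = 27*((5 - 1*36 - 1*6/(15 - 7)) + 1/(-6)) = 27*((5 - 36 - 1*6/8) - 1/6) = 27*((5 - 36 - 1*6*1/8) - 1/6) = 27*((5 - 36 - 3/4) - 1/6) = 27*(-127/4 - 1/6) = 27*(-383/12) = -3447/4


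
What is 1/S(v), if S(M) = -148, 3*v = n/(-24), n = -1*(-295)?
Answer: -1/148 ≈ -0.0067568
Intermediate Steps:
n = 295
v = -295/72 (v = (295/(-24))/3 = (295*(-1/24))/3 = (⅓)*(-295/24) = -295/72 ≈ -4.0972)
1/S(v) = 1/(-148) = -1/148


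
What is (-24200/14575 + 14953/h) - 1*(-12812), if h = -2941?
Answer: 1995993559/155873 ≈ 12805.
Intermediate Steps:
(-24200/14575 + 14953/h) - 1*(-12812) = (-24200/14575 + 14953/(-2941)) - 1*(-12812) = (-24200*1/14575 + 14953*(-1/2941)) + 12812 = (-88/53 - 14953/2941) + 12812 = -1051317/155873 + 12812 = 1995993559/155873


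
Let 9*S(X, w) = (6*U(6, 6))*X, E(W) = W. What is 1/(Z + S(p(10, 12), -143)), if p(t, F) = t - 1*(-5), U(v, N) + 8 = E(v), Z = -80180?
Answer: -1/80200 ≈ -1.2469e-5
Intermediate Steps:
U(v, N) = -8 + v
p(t, F) = 5 + t (p(t, F) = t + 5 = 5 + t)
S(X, w) = -4*X/3 (S(X, w) = ((6*(-8 + 6))*X)/9 = ((6*(-2))*X)/9 = (-12*X)/9 = -4*X/3)
1/(Z + S(p(10, 12), -143)) = 1/(-80180 - 4*(5 + 10)/3) = 1/(-80180 - 4/3*15) = 1/(-80180 - 20) = 1/(-80200) = -1/80200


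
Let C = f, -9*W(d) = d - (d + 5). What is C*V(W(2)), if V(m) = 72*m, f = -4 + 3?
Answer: -40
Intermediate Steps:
W(d) = 5/9 (W(d) = -(d - (d + 5))/9 = -(d - (5 + d))/9 = -(d + (-5 - d))/9 = -1/9*(-5) = 5/9)
f = -1
C = -1
C*V(W(2)) = -72*5/9 = -1*40 = -40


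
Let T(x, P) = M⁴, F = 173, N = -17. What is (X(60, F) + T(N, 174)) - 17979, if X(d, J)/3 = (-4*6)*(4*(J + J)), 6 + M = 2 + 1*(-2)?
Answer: -116331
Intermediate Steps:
M = -6 (M = -6 + (2 + 1*(-2)) = -6 + (2 - 2) = -6 + 0 = -6)
T(x, P) = 1296 (T(x, P) = (-6)⁴ = 1296)
X(d, J) = -576*J (X(d, J) = 3*((-4*6)*(4*(J + J))) = 3*(-96*2*J) = 3*(-192*J) = -576*J)
(X(60, F) + T(N, 174)) - 17979 = (-576*173 + 1296) - 17979 = (-99648 + 1296) - 17979 = -98352 - 17979 = -116331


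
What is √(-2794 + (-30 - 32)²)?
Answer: 5*√42 ≈ 32.404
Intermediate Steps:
√(-2794 + (-30 - 32)²) = √(-2794 + (-62)²) = √(-2794 + 3844) = √1050 = 5*√42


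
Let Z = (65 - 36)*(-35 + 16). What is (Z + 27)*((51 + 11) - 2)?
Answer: -31440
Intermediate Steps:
Z = -551 (Z = 29*(-19) = -551)
(Z + 27)*((51 + 11) - 2) = (-551 + 27)*((51 + 11) - 2) = -524*(62 - 2) = -524*60 = -31440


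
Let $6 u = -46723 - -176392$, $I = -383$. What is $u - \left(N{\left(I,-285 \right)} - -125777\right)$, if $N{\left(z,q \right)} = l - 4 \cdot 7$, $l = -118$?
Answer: $- \frac{208039}{2} \approx -1.0402 \cdot 10^{5}$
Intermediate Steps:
$N{\left(z,q \right)} = -146$ ($N{\left(z,q \right)} = -118 - 4 \cdot 7 = -118 - 28 = -146$)
$u = \frac{43223}{2}$ ($u = \frac{-46723 - -176392}{6} = \frac{-46723 + 176392}{6} = \frac{1}{6} \cdot 129669 = \frac{43223}{2} \approx 21612.0$)
$u - \left(N{\left(I,-285 \right)} - -125777\right) = \frac{43223}{2} - \left(-146 - -125777\right) = \frac{43223}{2} - \left(-146 + 125777\right) = \frac{43223}{2} - 125631 = - \frac{208039}{2}$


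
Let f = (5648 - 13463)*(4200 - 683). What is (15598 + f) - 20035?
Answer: -27489792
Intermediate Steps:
f = -27485355 (f = -7815*3517 = -27485355)
(15598 + f) - 20035 = (15598 - 27485355) - 20035 = -27469757 - 20035 = -27489792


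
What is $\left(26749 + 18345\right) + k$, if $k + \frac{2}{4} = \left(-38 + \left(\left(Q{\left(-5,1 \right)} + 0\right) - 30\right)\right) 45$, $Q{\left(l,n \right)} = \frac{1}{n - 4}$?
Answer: $\frac{84037}{2} \approx 42019.0$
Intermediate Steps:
$Q{\left(l,n \right)} = \frac{1}{-4 + n}$
$k = - \frac{6151}{2}$ ($k = - \frac{1}{2} + \left(-38 - \left(30 - \frac{1}{-4 + 1}\right)\right) 45 = - \frac{1}{2} + \left(-38 - \left(30 - \frac{1}{-3}\right)\right) 45 = - \frac{1}{2} + \left(-38 + \left(\left(- \frac{1}{3} + 0\right) - 30\right)\right) 45 = - \frac{1}{2} + \left(-38 - \frac{91}{3}\right) 45 = - \frac{1}{2} - 3075 = - \frac{6151}{2} \approx -3075.5$)
$\left(26749 + 18345\right) + k = \left(26749 + 18345\right) - \frac{6151}{2} = 45094 - \frac{6151}{2} = \frac{84037}{2}$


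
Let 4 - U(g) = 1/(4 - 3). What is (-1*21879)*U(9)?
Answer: -65637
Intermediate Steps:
U(g) = 3 (U(g) = 4 - 1/(4 - 3) = 4 - 1/1 = 4 - 1*1 = 4 - 1 = 3)
(-1*21879)*U(9) = -1*21879*3 = -21879*3 = -65637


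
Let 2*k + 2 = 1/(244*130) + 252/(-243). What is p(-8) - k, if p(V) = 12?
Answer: 23155573/1712880 ≈ 13.519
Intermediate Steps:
k = -2601013/1712880 (k = -1 + (1/(244*130) + 252/(-243))/2 = -1 + ((1/244)*(1/130) + 252*(-1/243))/2 = -1 + (1/31720 - 28/27)/2 = -1 + (1/2)*(-888133/856440) = -1 - 888133/1712880 = -2601013/1712880 ≈ -1.5185)
p(-8) - k = 12 - 1*(-2601013/1712880) = 12 + 2601013/1712880 = 23155573/1712880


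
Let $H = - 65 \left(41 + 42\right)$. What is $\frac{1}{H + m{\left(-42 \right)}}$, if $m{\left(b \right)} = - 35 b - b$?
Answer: $- \frac{1}{3883} \approx -0.00025753$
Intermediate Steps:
$m{\left(b \right)} = - 36 b$
$H = -5395$ ($H = \left(-65\right) 83 = -5395$)
$\frac{1}{H + m{\left(-42 \right)}} = \frac{1}{-5395 - -1512} = \frac{1}{-5395 + 1512} = \frac{1}{-3883} = - \frac{1}{3883}$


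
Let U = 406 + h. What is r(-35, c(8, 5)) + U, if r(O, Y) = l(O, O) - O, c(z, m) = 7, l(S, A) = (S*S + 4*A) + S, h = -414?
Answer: 1077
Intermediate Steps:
l(S, A) = S + S**2 + 4*A (l(S, A) = (S**2 + 4*A) + S = S + S**2 + 4*A)
r(O, Y) = O**2 + 4*O (r(O, Y) = (O + O**2 + 4*O) - O = (O**2 + 5*O) - O = O**2 + 4*O)
U = -8 (U = 406 - 414 = -8)
r(-35, c(8, 5)) + U = -35*(4 - 35) - 8 = -35*(-31) - 8 = 1085 - 8 = 1077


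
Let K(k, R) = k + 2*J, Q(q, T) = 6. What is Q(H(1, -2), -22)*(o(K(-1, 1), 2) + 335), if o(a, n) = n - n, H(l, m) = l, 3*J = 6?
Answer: 2010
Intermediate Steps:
J = 2 (J = (1/3)*6 = 2)
K(k, R) = 4 + k (K(k, R) = k + 2*2 = k + 4 = 4 + k)
o(a, n) = 0
Q(H(1, -2), -22)*(o(K(-1, 1), 2) + 335) = 6*(0 + 335) = 6*335 = 2010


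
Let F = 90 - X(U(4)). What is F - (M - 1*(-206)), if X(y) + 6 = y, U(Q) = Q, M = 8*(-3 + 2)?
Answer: -106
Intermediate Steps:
M = -8 (M = 8*(-1) = -8)
X(y) = -6 + y
F = 92 (F = 90 - (-6 + 4) = 90 - 1*(-2) = 90 + 2 = 92)
F - (M - 1*(-206)) = 92 - (-8 - 1*(-206)) = 92 - (-8 + 206) = 92 - 1*198 = 92 - 198 = -106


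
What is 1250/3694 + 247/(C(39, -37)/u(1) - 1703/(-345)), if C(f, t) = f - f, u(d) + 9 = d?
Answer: 12188960/241957 ≈ 50.377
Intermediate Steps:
u(d) = -9 + d
C(f, t) = 0
1250/3694 + 247/(C(39, -37)/u(1) - 1703/(-345)) = 1250/3694 + 247/(0/(-9 + 1) - 1703/(-345)) = 1250*(1/3694) + 247/(0/(-8) - 1703*(-1/345)) = 625/1847 + 247/(0*(-⅛) + 1703/345) = 625/1847 + 247/(0 + 1703/345) = 625/1847 + 247/(1703/345) = 625/1847 + 247*(345/1703) = 625/1847 + 6555/131 = 12188960/241957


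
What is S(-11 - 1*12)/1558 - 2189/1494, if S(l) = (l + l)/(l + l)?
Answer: -852242/581913 ≈ -1.4646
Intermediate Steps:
S(l) = 1 (S(l) = (2*l)/((2*l)) = (2*l)*(1/(2*l)) = 1)
S(-11 - 1*12)/1558 - 2189/1494 = 1/1558 - 2189/1494 = -852242/581913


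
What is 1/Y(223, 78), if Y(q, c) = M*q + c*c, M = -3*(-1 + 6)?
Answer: 1/2739 ≈ 0.00036510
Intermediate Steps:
M = -15 (M = -3*5 = -15)
Y(q, c) = c² - 15*q (Y(q, c) = -15*q + c*c = -15*q + c² = c² - 15*q)
1/Y(223, 78) = 1/(78² - 15*223) = 1/(6084 - 3345) = 1/2739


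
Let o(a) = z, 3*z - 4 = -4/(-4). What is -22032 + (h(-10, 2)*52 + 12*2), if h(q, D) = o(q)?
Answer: -65764/3 ≈ -21921.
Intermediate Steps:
z = 5/3 (z = 4/3 + (-4/(-4))/3 = 4/3 + (-4*(-¼))/3 = 4/3 + (⅓)*1 = 4/3 + ⅓ = 5/3 ≈ 1.6667)
o(a) = 5/3
h(q, D) = 5/3
-22032 + (h(-10, 2)*52 + 12*2) = -22032 + ((5/3)*52 + 12*2) = -22032 + (260/3 + 24) = -22032 + 332/3 = -65764/3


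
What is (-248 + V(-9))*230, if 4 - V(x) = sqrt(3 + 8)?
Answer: -56120 - 230*sqrt(11) ≈ -56883.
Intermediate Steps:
V(x) = 4 - sqrt(11) (V(x) = 4 - sqrt(3 + 8) = 4 - sqrt(11))
(-248 + V(-9))*230 = (-248 + (4 - sqrt(11)))*230 = (-244 - sqrt(11))*230 = -56120 - 230*sqrt(11)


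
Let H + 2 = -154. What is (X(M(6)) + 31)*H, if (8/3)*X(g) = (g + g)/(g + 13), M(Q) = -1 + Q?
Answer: -9737/2 ≈ -4868.5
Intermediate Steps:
H = -156 (H = -2 - 154 = -156)
X(g) = 3*g/(4*(13 + g)) (X(g) = 3*((g + g)/(g + 13))/8 = 3*((2*g)/(13 + g))/8 = 3*(2*g/(13 + g))/8 = 3*g/(4*(13 + g)))
(X(M(6)) + 31)*H = (3*(-1 + 6)/(4*(13 + (-1 + 6))) + 31)*(-156) = ((3/4)*5/(13 + 5) + 31)*(-156) = ((3/4)*5/18 + 31)*(-156) = ((3/4)*5*(1/18) + 31)*(-156) = (5/24 + 31)*(-156) = (749/24)*(-156) = -9737/2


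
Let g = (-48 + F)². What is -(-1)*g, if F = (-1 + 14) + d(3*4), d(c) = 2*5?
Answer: 625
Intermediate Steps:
d(c) = 10
F = 23 (F = (-1 + 14) + 10 = 13 + 10 = 23)
g = 625 (g = (-48 + 23)² = (-25)² = 625)
-(-1)*g = -(-1)*625 = -1*(-625) = 625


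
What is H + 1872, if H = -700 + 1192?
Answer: 2364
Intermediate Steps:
H = 492
H + 1872 = 492 + 1872 = 2364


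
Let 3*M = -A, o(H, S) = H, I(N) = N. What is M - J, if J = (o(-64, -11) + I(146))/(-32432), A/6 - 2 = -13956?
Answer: 452556169/16216 ≈ 27908.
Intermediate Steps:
A = -83724 (A = 12 + 6*(-13956) = 12 - 83736 = -83724)
J = -41/16216 (J = (-64 + 146)/(-32432) = 82*(-1/32432) = -41/16216 ≈ -0.0025284)
M = 27908 (M = (-1*(-83724))/3 = (1/3)*83724 = 27908)
M - J = 27908 - 1*(-41/16216) = 27908 + 41/16216 = 452556169/16216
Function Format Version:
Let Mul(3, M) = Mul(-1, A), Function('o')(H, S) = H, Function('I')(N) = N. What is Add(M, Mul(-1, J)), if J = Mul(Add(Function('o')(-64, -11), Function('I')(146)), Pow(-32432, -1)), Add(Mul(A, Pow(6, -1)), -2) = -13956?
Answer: Rational(452556169, 16216) ≈ 27908.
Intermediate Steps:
A = -83724 (A = Add(12, Mul(6, -13956)) = Add(12, -83736) = -83724)
J = Rational(-41, 16216) (J = Mul(Add(-64, 146), Pow(-32432, -1)) = Mul(82, Rational(-1, 32432)) = Rational(-41, 16216) ≈ -0.0025284)
M = 27908 (M = Mul(Rational(1, 3), Mul(-1, -83724)) = Mul(Rational(1, 3), 83724) = 27908)
Add(M, Mul(-1, J)) = Add(27908, Mul(-1, Rational(-41, 16216))) = Add(27908, Rational(41, 16216)) = Rational(452556169, 16216)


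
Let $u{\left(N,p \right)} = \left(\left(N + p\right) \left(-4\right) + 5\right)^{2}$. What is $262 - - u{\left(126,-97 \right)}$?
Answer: $12583$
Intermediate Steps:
$u{\left(N,p \right)} = \left(5 - 4 N - 4 p\right)^{2}$ ($u{\left(N,p \right)} = \left(\left(- 4 N - 4 p\right) + 5\right)^{2} = \left(5 - 4 N - 4 p\right)^{2}$)
$262 - - u{\left(126,-97 \right)} = 262 - - \left(-5 + 4 \cdot 126 + 4 \left(-97\right)\right)^{2} = 262 - - \left(-5 + 504 - 388\right)^{2} = 262 - - 111^{2} = 262 - \left(-1\right) 12321 = 262 - -12321 = 262 + 12321 = 12583$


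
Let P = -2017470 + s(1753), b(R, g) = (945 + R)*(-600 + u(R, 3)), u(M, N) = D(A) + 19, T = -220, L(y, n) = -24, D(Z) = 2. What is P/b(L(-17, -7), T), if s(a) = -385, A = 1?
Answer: 2017855/533259 ≈ 3.7840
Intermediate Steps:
u(M, N) = 21 (u(M, N) = 2 + 19 = 21)
b(R, g) = -547155 - 579*R (b(R, g) = (945 + R)*(-600 + 21) = (945 + R)*(-579) = -547155 - 579*R)
P = -2017855 (P = -2017470 - 385 = -2017855)
P/b(L(-17, -7), T) = -2017855/(-547155 - 579*(-24)) = -2017855/(-547155 + 13896) = -2017855/(-533259) = -2017855*(-1/533259) = 2017855/533259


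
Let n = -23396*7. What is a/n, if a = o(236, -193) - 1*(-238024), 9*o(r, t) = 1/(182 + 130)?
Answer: -668371393/459871776 ≈ -1.4534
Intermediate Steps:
o(r, t) = 1/2808 (o(r, t) = 1/(9*(182 + 130)) = (⅑)/312 = (⅑)*(1/312) = 1/2808)
a = 668371393/2808 (a = 1/2808 - 1*(-238024) = 1/2808 + 238024 = 668371393/2808 ≈ 2.3802e+5)
n = -163772
a/n = (668371393/2808)/(-163772) = (668371393/2808)*(-1/163772) = -668371393/459871776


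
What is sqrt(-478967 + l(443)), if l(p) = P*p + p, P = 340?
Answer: 4*I*sqrt(20494) ≈ 572.63*I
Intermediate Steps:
l(p) = 341*p (l(p) = 340*p + p = 341*p)
sqrt(-478967 + l(443)) = sqrt(-478967 + 341*443) = sqrt(-478967 + 151063) = sqrt(-327904) = 4*I*sqrt(20494)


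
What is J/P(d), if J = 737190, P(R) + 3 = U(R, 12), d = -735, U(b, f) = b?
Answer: -40955/41 ≈ -998.90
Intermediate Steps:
P(R) = -3 + R
J/P(d) = 737190/(-3 - 735) = 737190/(-738) = 737190*(-1/738) = -40955/41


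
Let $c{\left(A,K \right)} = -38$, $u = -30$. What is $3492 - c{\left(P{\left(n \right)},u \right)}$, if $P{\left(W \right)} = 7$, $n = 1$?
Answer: $3530$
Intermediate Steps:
$3492 - c{\left(P{\left(n \right)},u \right)} = 3492 - -38 = 3492 + 38 = 3530$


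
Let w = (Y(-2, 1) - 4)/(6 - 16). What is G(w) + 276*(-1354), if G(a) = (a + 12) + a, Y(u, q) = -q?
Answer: -373691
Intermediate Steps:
w = 1/2 (w = (-1*1 - 4)/(6 - 16) = (-1 - 4)/(-10) = -5*(-1/10) = 1/2 ≈ 0.50000)
G(a) = 12 + 2*a (G(a) = (12 + a) + a = 12 + 2*a)
G(w) + 276*(-1354) = (12 + 2*(1/2)) + 276*(-1354) = (12 + 1) - 373704 = 13 - 373704 = -373691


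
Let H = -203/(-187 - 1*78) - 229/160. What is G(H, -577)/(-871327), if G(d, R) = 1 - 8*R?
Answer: -4617/871327 ≈ -0.0052988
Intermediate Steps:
H = -5641/8480 (H = -203/(-187 - 78) - 229*1/160 = -203/(-265) - 229/160 = -203*(-1/265) - 229/160 = 203/265 - 229/160 = -5641/8480 ≈ -0.66521)
G(H, -577)/(-871327) = (1 - 8*(-577))/(-871327) = (1 + 4616)*(-1/871327) = 4617*(-1/871327) = -4617/871327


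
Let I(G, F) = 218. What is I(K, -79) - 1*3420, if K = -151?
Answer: -3202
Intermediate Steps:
I(K, -79) - 1*3420 = 218 - 1*3420 = 218 - 3420 = -3202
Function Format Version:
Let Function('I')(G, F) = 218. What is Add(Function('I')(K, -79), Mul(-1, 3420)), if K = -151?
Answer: -3202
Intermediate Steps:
Add(Function('I')(K, -79), Mul(-1, 3420)) = Add(218, Mul(-1, 3420)) = Add(218, -3420) = -3202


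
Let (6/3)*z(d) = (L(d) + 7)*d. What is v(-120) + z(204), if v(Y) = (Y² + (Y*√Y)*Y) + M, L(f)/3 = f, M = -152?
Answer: 77386 + 28800*I*√30 ≈ 77386.0 + 1.5774e+5*I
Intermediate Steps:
L(f) = 3*f
v(Y) = -152 + Y² + Y^(5/2) (v(Y) = (Y² + (Y*√Y)*Y) - 152 = (Y² + Y^(3/2)*Y) - 152 = (Y² + Y^(5/2)) - 152 = -152 + Y² + Y^(5/2))
z(d) = d*(7 + 3*d)/2 (z(d) = ((3*d + 7)*d)/2 = ((7 + 3*d)*d)/2 = (d*(7 + 3*d))/2 = d*(7 + 3*d)/2)
v(-120) + z(204) = (-152 + (-120)² + (-120)^(5/2)) + (½)*204*(7 + 3*204) = (-152 + 14400 + 28800*I*√30) + (½)*204*(7 + 612) = (14248 + 28800*I*√30) + (½)*204*619 = (14248 + 28800*I*√30) + 63138 = 77386 + 28800*I*√30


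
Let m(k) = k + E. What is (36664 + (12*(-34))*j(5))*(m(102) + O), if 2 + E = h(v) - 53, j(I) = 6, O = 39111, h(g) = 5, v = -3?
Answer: 1340001208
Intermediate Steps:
E = -50 (E = -2 + (5 - 53) = -2 - 48 = -50)
m(k) = -50 + k (m(k) = k - 50 = -50 + k)
(36664 + (12*(-34))*j(5))*(m(102) + O) = (36664 + (12*(-34))*6)*((-50 + 102) + 39111) = (36664 - 408*6)*(52 + 39111) = (36664 - 2448)*39163 = 34216*39163 = 1340001208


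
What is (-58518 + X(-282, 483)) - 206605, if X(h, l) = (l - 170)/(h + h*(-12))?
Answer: -822411233/3102 ≈ -2.6512e+5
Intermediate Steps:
X(h, l) = -(-170 + l)/(11*h) (X(h, l) = (-170 + l)/(h - 12*h) = (-170 + l)/((-11*h)) = (-170 + l)*(-1/(11*h)) = -(-170 + l)/(11*h))
(-58518 + X(-282, 483)) - 206605 = (-58518 + (1/11)*(170 - 1*483)/(-282)) - 206605 = (-58518 + (1/11)*(-1/282)*(170 - 483)) - 206605 = (-58518 + (1/11)*(-1/282)*(-313)) - 206605 = (-58518 + 313/3102) - 206605 = -181522523/3102 - 206605 = -822411233/3102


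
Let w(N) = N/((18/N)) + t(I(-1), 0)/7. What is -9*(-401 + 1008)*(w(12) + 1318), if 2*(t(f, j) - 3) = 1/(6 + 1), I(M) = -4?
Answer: -710140833/98 ≈ -7.2463e+6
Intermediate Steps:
t(f, j) = 43/14 (t(f, j) = 3 + 1/(2*(6 + 1)) = 3 + (½)/7 = 3 + (½)*(⅐) = 3 + 1/14 = 43/14)
w(N) = 43/98 + N²/18 (w(N) = N/((18/N)) + (43/14)/7 = N*(N/18) + (43/14)*(⅐) = N²/18 + 43/98 = 43/98 + N²/18)
-9*(-401 + 1008)*(w(12) + 1318) = -9*(-401 + 1008)*((43/98 + (1/18)*12²) + 1318) = -5463*((43/98 + (1/18)*144) + 1318) = -5463*((43/98 + 8) + 1318) = -5463*(827/98 + 1318) = -5463*129991/98 = -9*78904537/98 = -710140833/98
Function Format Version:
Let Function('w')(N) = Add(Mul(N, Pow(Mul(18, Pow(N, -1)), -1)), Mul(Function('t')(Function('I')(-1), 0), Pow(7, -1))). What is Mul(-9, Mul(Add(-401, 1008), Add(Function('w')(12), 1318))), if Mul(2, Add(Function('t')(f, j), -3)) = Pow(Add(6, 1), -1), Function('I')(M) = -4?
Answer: Rational(-710140833, 98) ≈ -7.2463e+6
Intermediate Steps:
Function('t')(f, j) = Rational(43, 14) (Function('t')(f, j) = Add(3, Mul(Rational(1, 2), Pow(Add(6, 1), -1))) = Add(3, Mul(Rational(1, 2), Pow(7, -1))) = Add(3, Mul(Rational(1, 2), Rational(1, 7))) = Add(3, Rational(1, 14)) = Rational(43, 14))
Function('w')(N) = Add(Rational(43, 98), Mul(Rational(1, 18), Pow(N, 2))) (Function('w')(N) = Add(Mul(N, Pow(Mul(18, Pow(N, -1)), -1)), Mul(Rational(43, 14), Pow(7, -1))) = Add(Mul(N, Mul(Rational(1, 18), N)), Mul(Rational(43, 14), Rational(1, 7))) = Add(Mul(Rational(1, 18), Pow(N, 2)), Rational(43, 98)) = Add(Rational(43, 98), Mul(Rational(1, 18), Pow(N, 2))))
Mul(-9, Mul(Add(-401, 1008), Add(Function('w')(12), 1318))) = Mul(-9, Mul(Add(-401, 1008), Add(Add(Rational(43, 98), Mul(Rational(1, 18), Pow(12, 2))), 1318))) = Mul(-9, Mul(607, Add(Add(Rational(43, 98), Mul(Rational(1, 18), 144)), 1318))) = Mul(-9, Mul(607, Add(Add(Rational(43, 98), 8), 1318))) = Mul(-9, Mul(607, Add(Rational(827, 98), 1318))) = Mul(-9, Mul(607, Rational(129991, 98))) = Mul(-9, Rational(78904537, 98)) = Rational(-710140833, 98)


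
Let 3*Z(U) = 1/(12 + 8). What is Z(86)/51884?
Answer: 1/3113040 ≈ 3.2123e-7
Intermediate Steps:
Z(U) = 1/60 (Z(U) = 1/(3*(12 + 8)) = (⅓)/20 = (⅓)*(1/20) = 1/60)
Z(86)/51884 = (1/60)/51884 = (1/60)*(1/51884) = 1/3113040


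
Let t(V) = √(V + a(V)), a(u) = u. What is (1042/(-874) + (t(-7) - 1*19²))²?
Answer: 25049251718/190969 - 316556*I*√14/437 ≈ 1.3117e+5 - 2710.4*I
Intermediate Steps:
t(V) = √2*√V (t(V) = √(V + V) = √(2*V) = √2*√V)
(1042/(-874) + (t(-7) - 1*19²))² = (1042/(-874) + (√2*√(-7) - 1*19²))² = (1042*(-1/874) + (√2*(I*√7) - 1*361))² = (-521/437 + (I*√14 - 361))² = (-521/437 + (-361 + I*√14))² = (-158278/437 + I*√14)²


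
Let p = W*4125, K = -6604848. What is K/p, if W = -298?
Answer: 1100808/204875 ≈ 5.3731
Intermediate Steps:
p = -1229250 (p = -298*4125 = -1229250)
K/p = -6604848/(-1229250) = -6604848*(-1/1229250) = 1100808/204875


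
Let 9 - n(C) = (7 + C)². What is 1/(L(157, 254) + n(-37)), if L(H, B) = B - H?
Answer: -1/794 ≈ -0.0012594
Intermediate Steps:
n(C) = 9 - (7 + C)²
1/(L(157, 254) + n(-37)) = 1/((254 - 1*157) + (9 - (7 - 37)²)) = 1/((254 - 157) + (9 - 1*(-30)²)) = 1/(97 + (9 - 1*900)) = 1/(97 + (9 - 900)) = 1/(97 - 891) = 1/(-794) = -1/794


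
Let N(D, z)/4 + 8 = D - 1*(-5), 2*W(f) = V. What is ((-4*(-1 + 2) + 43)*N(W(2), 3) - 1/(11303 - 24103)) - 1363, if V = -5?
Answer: -28428799/12800 ≈ -2221.0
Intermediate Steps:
W(f) = -5/2 (W(f) = (1/2)*(-5) = -5/2)
N(D, z) = -12 + 4*D (N(D, z) = -32 + 4*(D - 1*(-5)) = -32 + 4*(D + 5) = -32 + 4*(5 + D) = -32 + (20 + 4*D) = -12 + 4*D)
((-4*(-1 + 2) + 43)*N(W(2), 3) - 1/(11303 - 24103)) - 1363 = ((-4*(-1 + 2) + 43)*(-12 + 4*(-5/2)) - 1/(11303 - 24103)) - 1363 = ((-4*1 + 43)*(-12 - 10) - 1/(-12800)) - 1363 = ((-4 + 43)*(-22) - 1*(-1/12800)) - 1363 = (39*(-22) + 1/12800) - 1363 = (-858 + 1/12800) - 1363 = -10982399/12800 - 1363 = -28428799/12800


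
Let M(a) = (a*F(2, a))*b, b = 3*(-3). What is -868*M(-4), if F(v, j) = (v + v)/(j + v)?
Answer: 62496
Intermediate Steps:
F(v, j) = 2*v/(j + v) (F(v, j) = (2*v)/(j + v) = 2*v/(j + v))
b = -9
M(a) = -36*a/(2 + a) (M(a) = (a*(2*2/(a + 2)))*(-9) = (a*(2*2/(2 + a)))*(-9) = (a*(4/(2 + a)))*(-9) = (4*a/(2 + a))*(-9) = -36*a/(2 + a))
-868*M(-4) = -(-31248)*(-4)/(2 - 4) = -(-31248)*(-4)/(-2) = -(-31248)*(-4)*(-1)/2 = -868*(-72) = 62496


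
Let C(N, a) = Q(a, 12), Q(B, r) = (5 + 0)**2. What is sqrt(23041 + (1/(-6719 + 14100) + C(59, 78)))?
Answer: 3*sqrt(1153917663)/671 ≈ 151.88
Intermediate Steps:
Q(B, r) = 25 (Q(B, r) = 5**2 = 25)
C(N, a) = 25
sqrt(23041 + (1/(-6719 + 14100) + C(59, 78))) = sqrt(23041 + (1/(-6719 + 14100) + 25)) = sqrt(23041 + (1/7381 + 25)) = sqrt(23041 + 184526/7381) = sqrt(170250147/7381) = 3*sqrt(1153917663)/671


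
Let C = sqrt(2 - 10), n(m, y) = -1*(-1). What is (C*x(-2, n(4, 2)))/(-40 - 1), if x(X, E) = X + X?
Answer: 8*I*sqrt(2)/41 ≈ 0.27594*I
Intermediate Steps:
n(m, y) = 1
x(X, E) = 2*X
C = 2*I*sqrt(2) (C = sqrt(-8) = 2*I*sqrt(2) ≈ 2.8284*I)
(C*x(-2, n(4, 2)))/(-40 - 1) = ((2*I*sqrt(2))*(2*(-2)))/(-40 - 1) = ((2*I*sqrt(2))*(-4))/(-41) = -8*I*sqrt(2)*(-1/41) = 8*I*sqrt(2)/41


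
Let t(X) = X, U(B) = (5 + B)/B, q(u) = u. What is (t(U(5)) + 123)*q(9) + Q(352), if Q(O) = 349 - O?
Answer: 1122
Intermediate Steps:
U(B) = (5 + B)/B
(t(U(5)) + 123)*q(9) + Q(352) = ((5 + 5)/5 + 123)*9 + (349 - 1*352) = ((⅕)*10 + 123)*9 + (349 - 352) = (2 + 123)*9 - 3 = 125*9 - 3 = 1125 - 3 = 1122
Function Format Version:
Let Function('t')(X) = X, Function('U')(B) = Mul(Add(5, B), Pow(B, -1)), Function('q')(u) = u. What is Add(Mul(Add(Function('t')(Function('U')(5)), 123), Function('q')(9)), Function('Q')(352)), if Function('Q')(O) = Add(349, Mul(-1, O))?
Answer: 1122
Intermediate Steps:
Function('U')(B) = Mul(Pow(B, -1), Add(5, B))
Add(Mul(Add(Function('t')(Function('U')(5)), 123), Function('q')(9)), Function('Q')(352)) = Add(Mul(Add(Mul(Pow(5, -1), Add(5, 5)), 123), 9), Add(349, Mul(-1, 352))) = Add(Mul(Add(Mul(Rational(1, 5), 10), 123), 9), Add(349, -352)) = Add(Mul(Add(2, 123), 9), -3) = Add(Mul(125, 9), -3) = Add(1125, -3) = 1122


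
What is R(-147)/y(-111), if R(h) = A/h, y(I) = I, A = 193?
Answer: 193/16317 ≈ 0.011828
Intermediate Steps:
R(h) = 193/h
R(-147)/y(-111) = (193/(-147))/(-111) = (193*(-1/147))*(-1/111) = -193/147*(-1/111) = 193/16317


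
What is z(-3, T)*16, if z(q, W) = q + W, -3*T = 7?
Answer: -256/3 ≈ -85.333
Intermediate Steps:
T = -7/3 (T = -⅓*7 = -7/3 ≈ -2.3333)
z(q, W) = W + q
z(-3, T)*16 = (-7/3 - 3)*16 = -16/3*16 = -256/3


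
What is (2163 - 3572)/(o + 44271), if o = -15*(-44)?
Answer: -1409/44931 ≈ -0.031359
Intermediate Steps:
o = 660
(2163 - 3572)/(o + 44271) = (2163 - 3572)/(660 + 44271) = -1409/44931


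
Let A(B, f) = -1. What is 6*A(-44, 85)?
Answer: -6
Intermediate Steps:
6*A(-44, 85) = 6*(-1) = -6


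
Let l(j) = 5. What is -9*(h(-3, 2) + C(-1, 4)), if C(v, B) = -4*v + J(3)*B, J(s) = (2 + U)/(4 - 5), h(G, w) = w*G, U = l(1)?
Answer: 270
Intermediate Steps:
U = 5
h(G, w) = G*w
J(s) = -7 (J(s) = (2 + 5)/(4 - 5) = 7/(-1) = 7*(-1) = -7)
C(v, B) = -7*B - 4*v (C(v, B) = -4*v - 7*B = -7*B - 4*v)
-9*(h(-3, 2) + C(-1, 4)) = -9*(-3*2 + (-7*4 - 4*(-1))) = -9*(-6 + (-28 + 4)) = -9*(-6 - 24) = -9*(-30) = 270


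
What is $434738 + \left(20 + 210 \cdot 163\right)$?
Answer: $468988$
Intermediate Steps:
$434738 + \left(20 + 210 \cdot 163\right) = 434738 + \left(20 + 34230\right) = 434738 + 34250 = 468988$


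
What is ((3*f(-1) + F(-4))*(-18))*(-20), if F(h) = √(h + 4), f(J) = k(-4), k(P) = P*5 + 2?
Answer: -19440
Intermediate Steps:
k(P) = 2 + 5*P (k(P) = 5*P + 2 = 2 + 5*P)
f(J) = -18 (f(J) = 2 + 5*(-4) = 2 - 20 = -18)
F(h) = √(4 + h)
((3*f(-1) + F(-4))*(-18))*(-20) = ((3*(-18) + √(4 - 4))*(-18))*(-20) = ((-54 + √0)*(-18))*(-20) = ((-54 + 0)*(-18))*(-20) = -54*(-18)*(-20) = 972*(-20) = -19440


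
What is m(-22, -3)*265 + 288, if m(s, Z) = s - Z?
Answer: -4747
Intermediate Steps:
m(-22, -3)*265 + 288 = (-22 - 1*(-3))*265 + 288 = (-22 + 3)*265 + 288 = -19*265 + 288 = -5035 + 288 = -4747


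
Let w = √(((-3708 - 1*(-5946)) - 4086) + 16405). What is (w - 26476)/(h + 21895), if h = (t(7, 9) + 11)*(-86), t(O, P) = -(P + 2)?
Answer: -26476/21895 + √14557/21895 ≈ -1.2037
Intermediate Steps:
t(O, P) = -2 - P (t(O, P) = -(2 + P) = -2 - P)
w = √14557 (w = √(((-3708 + 5946) - 4086) + 16405) = √((2238 - 4086) + 16405) = √(-1848 + 16405) = √14557 ≈ 120.65)
h = 0 (h = ((-2 - 1*9) + 11)*(-86) = ((-2 - 9) + 11)*(-86) = (-11 + 11)*(-86) = 0*(-86) = 0)
(w - 26476)/(h + 21895) = (√14557 - 26476)/(0 + 21895) = (-26476 + √14557)/21895 = (-26476 + √14557)*(1/21895) = -26476/21895 + √14557/21895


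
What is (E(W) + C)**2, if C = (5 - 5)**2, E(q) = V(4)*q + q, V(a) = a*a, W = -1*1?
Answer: 289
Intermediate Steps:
W = -1
V(a) = a**2
E(q) = 17*q (E(q) = 4**2*q + q = 16*q + q = 17*q)
C = 0 (C = 0**2 = 0)
(E(W) + C)**2 = (17*(-1) + 0)**2 = (-17 + 0)**2 = (-17)**2 = 289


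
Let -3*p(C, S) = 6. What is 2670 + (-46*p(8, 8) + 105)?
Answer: 2867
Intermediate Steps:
p(C, S) = -2 (p(C, S) = -1/3*6 = -2)
2670 + (-46*p(8, 8) + 105) = 2670 + (-46*(-2) + 105) = 2670 + (92 + 105) = 2670 + 197 = 2867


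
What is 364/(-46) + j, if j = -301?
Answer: -7105/23 ≈ -308.91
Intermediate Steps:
364/(-46) + j = 364/(-46) - 301 = 364*(-1/46) - 301 = -182/23 - 301 = -7105/23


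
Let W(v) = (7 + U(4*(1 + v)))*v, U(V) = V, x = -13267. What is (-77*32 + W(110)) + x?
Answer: 33879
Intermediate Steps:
W(v) = v*(11 + 4*v) (W(v) = (7 + 4*(1 + v))*v = (7 + (4 + 4*v))*v = (11 + 4*v)*v = v*(11 + 4*v))
(-77*32 + W(110)) + x = (-77*32 + 110*(11 + 4*110)) - 13267 = (-2464 + 110*(11 + 440)) - 13267 = (-2464 + 110*451) - 13267 = (-2464 + 49610) - 13267 = 47146 - 13267 = 33879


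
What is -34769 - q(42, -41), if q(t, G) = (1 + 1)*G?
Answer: -34687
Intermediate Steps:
q(t, G) = 2*G
-34769 - q(42, -41) = -34769 - 2*(-41) = -34769 - 1*(-82) = -34769 + 82 = -34687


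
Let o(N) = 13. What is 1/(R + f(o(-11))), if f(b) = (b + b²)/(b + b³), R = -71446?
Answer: -85/6072903 ≈ -1.3997e-5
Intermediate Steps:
f(b) = (b + b²)/(b + b³)
1/(R + f(o(-11))) = 1/(-71446 + (1 + 13)/(1 + 13²)) = 1/(-71446 + 14/(1 + 169)) = 1/(-71446 + 14/170) = 1/(-71446 + (1/170)*14) = 1/(-71446 + 7/85) = 1/(-6072903/85) = -85/6072903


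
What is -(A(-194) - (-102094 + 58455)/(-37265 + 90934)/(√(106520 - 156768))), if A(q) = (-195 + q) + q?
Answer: 583 + 2567*I*√12562/79316468 ≈ 583.0 + 0.0036274*I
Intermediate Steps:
A(q) = -195 + 2*q
-(A(-194) - (-102094 + 58455)/(-37265 + 90934)/(√(106520 - 156768))) = -((-195 + 2*(-194)) - (-102094 + 58455)/(-37265 + 90934)/(√(106520 - 156768))) = -((-195 - 388) - (-43639/53669)/(√(-50248))) = -(-583 - (-43639*1/53669)/(2*I*√12562)) = -(-583 - (-2567)*(-I*√12562/25124)/3157) = -(-583 - 2567*I*√12562/79316468) = 583 + 2567*I*√12562/79316468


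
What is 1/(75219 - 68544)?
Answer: 1/6675 ≈ 0.00014981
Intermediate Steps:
1/(75219 - 68544) = 1/6675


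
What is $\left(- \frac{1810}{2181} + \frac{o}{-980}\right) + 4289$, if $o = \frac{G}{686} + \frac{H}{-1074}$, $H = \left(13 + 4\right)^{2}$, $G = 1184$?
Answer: $\frac{1125461756794793}{262457439720} \approx 4288.2$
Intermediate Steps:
$H = 289$ ($H = 17^{2} = 289$)
$o = \frac{536681}{368382}$ ($o = \frac{1184}{686} + \frac{289}{-1074} = 1184 \cdot \frac{1}{686} + 289 \left(- \frac{1}{1074}\right) = \frac{592}{343} - \frac{289}{1074} = \frac{536681}{368382} \approx 1.4569$)
$\left(- \frac{1810}{2181} + \frac{o}{-980}\right) + 4289 = \left(- \frac{1810}{2181} + \frac{536681}{368382 \left(-980\right)}\right) + 4289 = \left(\left(-1810\right) \frac{1}{2181} + \frac{536681}{368382} \left(- \frac{1}{980}\right)\right) + 4289 = \left(- \frac{1810}{2181} - \frac{536681}{361014360}\right) + 4289 = - \frac{218202164287}{262457439720} + 4289 = \frac{1125461756794793}{262457439720}$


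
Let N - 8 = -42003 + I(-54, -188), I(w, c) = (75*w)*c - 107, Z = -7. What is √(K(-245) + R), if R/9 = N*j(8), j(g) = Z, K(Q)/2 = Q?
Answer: 2*I*√11329066 ≈ 6731.7*I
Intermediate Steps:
K(Q) = 2*Q
j(g) = -7
I(w, c) = -107 + 75*c*w (I(w, c) = 75*c*w - 107 = -107 + 75*c*w)
N = 719298 (N = 8 + (-42003 + (-107 + 75*(-188)*(-54))) = 8 + (-42003 + (-107 + 761400)) = 8 + (-42003 + 761293) = 8 + 719290 = 719298)
R = -45315774 (R = 9*(719298*(-7)) = 9*(-5035086) = -45315774)
√(K(-245) + R) = √(2*(-245) - 45315774) = √(-490 - 45315774) = √(-45316264) = 2*I*√11329066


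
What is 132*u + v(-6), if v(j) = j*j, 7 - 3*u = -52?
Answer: 2632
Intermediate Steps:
u = 59/3 (u = 7/3 - 1/3*(-52) = 7/3 + 52/3 = 59/3 ≈ 19.667)
v(j) = j**2
132*u + v(-6) = 132*(59/3) + (-6)**2 = 2596 + 36 = 2632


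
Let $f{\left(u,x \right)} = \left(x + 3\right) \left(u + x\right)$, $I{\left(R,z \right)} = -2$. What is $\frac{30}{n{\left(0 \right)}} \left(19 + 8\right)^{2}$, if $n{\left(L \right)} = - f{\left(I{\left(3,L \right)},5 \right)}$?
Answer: $- \frac{3645}{4} \approx -911.25$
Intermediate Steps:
$f{\left(u,x \right)} = \left(3 + x\right) \left(u + x\right)$
$n{\left(L \right)} = -24$ ($n{\left(L \right)} = - (5^{2} + 3 \left(-2\right) + 3 \cdot 5 - 10) = - (25 - 6 + 15 - 10) = \left(-1\right) 24 = -24$)
$\frac{30}{n{\left(0 \right)}} \left(19 + 8\right)^{2} = \frac{30}{-24} \left(19 + 8\right)^{2} = 30 \left(- \frac{1}{24}\right) 27^{2} = \left(- \frac{5}{4}\right) 729 = - \frac{3645}{4}$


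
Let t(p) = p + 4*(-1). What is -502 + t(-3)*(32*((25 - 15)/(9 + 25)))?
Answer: -9654/17 ≈ -567.88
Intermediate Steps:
t(p) = -4 + p (t(p) = p - 4 = -4 + p)
-502 + t(-3)*(32*((25 - 15)/(9 + 25))) = -502 + (-4 - 3)*(32*((25 - 15)/(9 + 25))) = -502 - 224*10/34 = -502 - 224*10*(1/34) = -502 - 224*5/17 = -502 - 7*160/17 = -502 - 1120/17 = -9654/17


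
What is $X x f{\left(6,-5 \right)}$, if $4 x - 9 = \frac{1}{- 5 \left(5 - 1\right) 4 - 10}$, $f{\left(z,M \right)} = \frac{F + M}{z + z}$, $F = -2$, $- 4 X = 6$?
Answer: $\frac{5663}{2880} \approx 1.9663$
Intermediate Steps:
$X = - \frac{3}{2}$ ($X = \left(- \frac{1}{4}\right) 6 = - \frac{3}{2} \approx -1.5$)
$f{\left(z,M \right)} = \frac{-2 + M}{2 z}$ ($f{\left(z,M \right)} = \frac{-2 + M}{z + z} = \frac{-2 + M}{2 z}$)
$x = \frac{809}{360}$ ($x = \frac{9}{4} + \frac{1}{4 \left(- 5 \left(5 - 1\right) 4 - 10\right)} = \frac{9}{4} + \frac{1}{4 \left(\left(-5\right) 4 \cdot 4 - 10\right)} = \frac{9}{4} + \frac{1}{4 \left(\left(-20\right) 4 - 10\right)} = \frac{9}{4} + \frac{1}{4 \left(-80 - 10\right)} = \frac{9}{4} + \frac{1}{4 \left(-90\right)} = \frac{9}{4} + \frac{1}{4} \left(- \frac{1}{90}\right) = \frac{9}{4} - \frac{1}{360} = \frac{809}{360} \approx 2.2472$)
$X x f{\left(6,-5 \right)} = \left(- \frac{3}{2}\right) \frac{809}{360} \frac{-2 - 5}{2 \cdot 6} = - \frac{809 \cdot \frac{1}{2} \cdot \frac{1}{6} \left(-7\right)}{240} = \left(- \frac{809}{240}\right) \left(- \frac{7}{12}\right) = \frac{5663}{2880}$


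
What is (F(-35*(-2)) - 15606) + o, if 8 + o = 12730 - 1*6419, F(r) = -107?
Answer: -9410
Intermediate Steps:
o = 6303 (o = -8 + (12730 - 1*6419) = -8 + (12730 - 6419) = -8 + 6311 = 6303)
(F(-35*(-2)) - 15606) + o = (-107 - 15606) + 6303 = -15713 + 6303 = -9410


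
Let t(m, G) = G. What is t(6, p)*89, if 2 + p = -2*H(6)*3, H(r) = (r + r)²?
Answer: -77074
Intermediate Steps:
H(r) = 4*r² (H(r) = (2*r)² = 4*r²)
p = -866 (p = -2 - 8*6²*3 = -2 - 8*36*3 = -2 - 2*144*3 = -2 - 288*3 = -2 - 864 = -866)
t(6, p)*89 = -866*89 = -77074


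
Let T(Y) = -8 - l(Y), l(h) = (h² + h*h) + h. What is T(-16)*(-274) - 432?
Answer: 137664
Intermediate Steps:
l(h) = h + 2*h² (l(h) = (h² + h²) + h = 2*h² + h = h + 2*h²)
T(Y) = -8 - Y*(1 + 2*Y)
T(-16)*(-274) - 432 = (-8 - 1*(-16)*(1 + 2*(-16)))*(-274) - 432 = (-8 - 1*(-16)*(1 - 32))*(-274) - 432 = (-8 - 1*(-16)*(-31))*(-274) - 432 = (-8 - 496)*(-274) - 432 = -504*(-274) - 432 = 138096 - 432 = 137664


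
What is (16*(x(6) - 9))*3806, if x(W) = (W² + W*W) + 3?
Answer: 4019136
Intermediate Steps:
x(W) = 3 + 2*W² (x(W) = (W² + W²) + 3 = 2*W² + 3 = 3 + 2*W²)
(16*(x(6) - 9))*3806 = (16*((3 + 2*6²) - 9))*3806 = (16*((3 + 2*36) - 9))*3806 = (16*((3 + 72) - 9))*3806 = (16*(75 - 9))*3806 = (16*66)*3806 = 1056*3806 = 4019136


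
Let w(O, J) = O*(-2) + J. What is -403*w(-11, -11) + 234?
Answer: -4199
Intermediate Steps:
w(O, J) = J - 2*O (w(O, J) = -2*O + J = J - 2*O)
-403*w(-11, -11) + 234 = -403*(-11 - 2*(-11)) + 234 = -403*(-11 + 22) + 234 = -403*11 + 234 = -4433 + 234 = -4199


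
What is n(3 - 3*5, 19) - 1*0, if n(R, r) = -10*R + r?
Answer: 139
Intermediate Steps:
n(R, r) = r - 10*R
n(3 - 3*5, 19) - 1*0 = (19 - 10*(3 - 3*5)) - 1*0 = (19 - 10*(3 - 15)) + 0 = (19 - 10*(-12)) + 0 = (19 + 120) + 0 = 139 + 0 = 139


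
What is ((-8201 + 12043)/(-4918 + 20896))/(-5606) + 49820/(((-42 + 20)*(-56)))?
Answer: 278906599151/6897095436 ≈ 40.438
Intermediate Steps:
((-8201 + 12043)/(-4918 + 20896))/(-5606) + 49820/(((-42 + 20)*(-56))) = (3842/15978)*(-1/5606) + 49820/((-22*(-56))) = (3842*(1/15978))*(-1/5606) + 49820/1232 = (1921/7989)*(-1/5606) + 49820*(1/1232) = -1921/44786334 + 12455/308 = 278906599151/6897095436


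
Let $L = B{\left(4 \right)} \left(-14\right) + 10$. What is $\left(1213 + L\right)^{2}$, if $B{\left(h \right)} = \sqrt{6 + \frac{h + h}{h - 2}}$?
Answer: $1497689 - 34244 \sqrt{10} \approx 1.3894 \cdot 10^{6}$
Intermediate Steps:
$B{\left(h \right)} = \sqrt{6 + \frac{2 h}{-2 + h}}$
$L = 10 - 14 \sqrt{10}$ ($L = 2 \sqrt{\frac{-3 + 2 \cdot 4}{-2 + 4}} \left(-14\right) + 10 = 2 \sqrt{\frac{-3 + 8}{2}} \left(-14\right) + 10 = 2 \sqrt{\frac{1}{2} \cdot 5} \left(-14\right) + 10 = 2 \sqrt{\frac{5}{2}} \left(-14\right) + 10 = 2 \frac{\sqrt{10}}{2} \left(-14\right) + 10 = \sqrt{10} \left(-14\right) + 10 = - 14 \sqrt{10} + 10 = 10 - 14 \sqrt{10} \approx -34.272$)
$\left(1213 + L\right)^{2} = \left(1213 + \left(10 - 14 \sqrt{10}\right)\right)^{2} = \left(1223 - 14 \sqrt{10}\right)^{2}$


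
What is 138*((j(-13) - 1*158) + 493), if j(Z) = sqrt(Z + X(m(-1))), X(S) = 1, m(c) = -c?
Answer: 46230 + 276*I*sqrt(3) ≈ 46230.0 + 478.05*I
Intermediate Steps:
j(Z) = sqrt(1 + Z) (j(Z) = sqrt(Z + 1) = sqrt(1 + Z))
138*((j(-13) - 1*158) + 493) = 138*((sqrt(1 - 13) - 1*158) + 493) = 138*((sqrt(-12) - 158) + 493) = 138*((2*I*sqrt(3) - 158) + 493) = 138*((-158 + 2*I*sqrt(3)) + 493) = 138*(335 + 2*I*sqrt(3)) = 46230 + 276*I*sqrt(3)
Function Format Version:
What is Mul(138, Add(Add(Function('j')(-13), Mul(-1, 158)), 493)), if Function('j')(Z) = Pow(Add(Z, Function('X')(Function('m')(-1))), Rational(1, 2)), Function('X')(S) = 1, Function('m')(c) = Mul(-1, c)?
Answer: Add(46230, Mul(276, I, Pow(3, Rational(1, 2)))) ≈ Add(46230., Mul(478.05, I))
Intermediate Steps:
Function('j')(Z) = Pow(Add(1, Z), Rational(1, 2)) (Function('j')(Z) = Pow(Add(Z, 1), Rational(1, 2)) = Pow(Add(1, Z), Rational(1, 2)))
Mul(138, Add(Add(Function('j')(-13), Mul(-1, 158)), 493)) = Mul(138, Add(Add(Pow(Add(1, -13), Rational(1, 2)), Mul(-1, 158)), 493)) = Mul(138, Add(Add(Pow(-12, Rational(1, 2)), -158), 493)) = Mul(138, Add(Add(Mul(2, I, Pow(3, Rational(1, 2))), -158), 493)) = Mul(138, Add(Add(-158, Mul(2, I, Pow(3, Rational(1, 2)))), 493)) = Mul(138, Add(335, Mul(2, I, Pow(3, Rational(1, 2))))) = Add(46230, Mul(276, I, Pow(3, Rational(1, 2))))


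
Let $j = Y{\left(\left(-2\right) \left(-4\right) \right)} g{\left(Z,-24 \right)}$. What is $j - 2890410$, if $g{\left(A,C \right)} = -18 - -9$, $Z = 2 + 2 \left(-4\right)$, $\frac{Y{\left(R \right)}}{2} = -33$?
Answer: $-2889816$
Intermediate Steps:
$Y{\left(R \right)} = -66$ ($Y{\left(R \right)} = 2 \left(-33\right) = -66$)
$Z = -6$ ($Z = 2 - 8 = -6$)
$g{\left(A,C \right)} = -9$ ($g{\left(A,C \right)} = -18 + 9 = -9$)
$j = 594$ ($j = \left(-66\right) \left(-9\right) = 594$)
$j - 2890410 = 594 - 2890410 = -2889816$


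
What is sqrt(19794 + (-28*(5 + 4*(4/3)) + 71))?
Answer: sqrt(176181)/3 ≈ 139.91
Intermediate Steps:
sqrt(19794 + (-28*(5 + 4*(4/3)) + 71)) = sqrt(19794 + (-28*(5 + 16/3) + 71)) = sqrt(19794 + (-28*31/3 + 71)) = sqrt(19794 + (-868/3 + 71)) = sqrt(19794 - 655/3) = sqrt(58727/3) = sqrt(176181)/3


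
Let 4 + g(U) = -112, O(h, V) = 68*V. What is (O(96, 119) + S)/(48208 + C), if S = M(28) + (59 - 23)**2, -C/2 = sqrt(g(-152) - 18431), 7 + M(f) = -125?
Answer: 8581024/44693951 + 356*I*sqrt(18547)/44693951 ≈ 0.192 + 0.0010848*I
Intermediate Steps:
M(f) = -132 (M(f) = -7 - 125 = -132)
g(U) = -116 (g(U) = -4 - 112 = -116)
C = -2*I*sqrt(18547) (C = -2*sqrt(-116 - 18431) = -2*I*sqrt(18547) ≈ -272.38*I)
S = 1164 (S = -132 + (59 - 23)**2 = -132 + 36**2 = -132 + 1296 = 1164)
(O(96, 119) + S)/(48208 + C) = (68*119 + 1164)/(48208 - 2*I*sqrt(18547)) = (8092 + 1164)/(48208 - 2*I*sqrt(18547)) = 9256/(48208 - 2*I*sqrt(18547))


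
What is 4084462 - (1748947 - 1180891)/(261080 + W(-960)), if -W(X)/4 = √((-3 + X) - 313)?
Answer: 4350127566499883/1065043544 - 71007*I*√319/1065043544 ≈ 4.0845e+6 - 0.0011908*I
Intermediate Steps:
W(X) = -4*√(-316 + X) (W(X) = -4*√((-3 + X) - 313) = -4*√(-316 + X))
4084462 - (1748947 - 1180891)/(261080 + W(-960)) = 4084462 - (1748947 - 1180891)/(261080 - 4*√(-316 - 960)) = 4084462 - 568056/(261080 - 8*I*√319)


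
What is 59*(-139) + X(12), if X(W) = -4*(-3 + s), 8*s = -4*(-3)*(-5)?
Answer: -8159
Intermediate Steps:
s = -15/2 (s = (-4*(-3)*(-5))/8 = (12*(-5))/8 = (1/8)*(-60) = -15/2 ≈ -7.5000)
X(W) = 42 (X(W) = -4*(-3 - 15/2) = -4*(-21/2) = 42)
59*(-139) + X(12) = 59*(-139) + 42 = -8201 + 42 = -8159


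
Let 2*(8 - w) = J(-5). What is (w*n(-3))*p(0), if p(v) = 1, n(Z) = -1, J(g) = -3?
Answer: -19/2 ≈ -9.5000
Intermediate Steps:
w = 19/2 (w = 8 - 1/2*(-3) = 8 + 3/2 = 19/2 ≈ 9.5000)
(w*n(-3))*p(0) = ((19/2)*(-1))*1 = -19/2*1 = -19/2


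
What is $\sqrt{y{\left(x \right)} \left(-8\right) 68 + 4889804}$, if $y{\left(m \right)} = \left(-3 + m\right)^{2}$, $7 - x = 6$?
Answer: $2 \sqrt{1221907} \approx 2210.8$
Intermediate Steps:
$x = 1$ ($x = 7 - 6 = 1$)
$\sqrt{y{\left(x \right)} \left(-8\right) 68 + 4889804} = \sqrt{\left(-3 + 1\right)^{2} \left(-8\right) 68 + 4889804} = \sqrt{\left(-2\right)^{2} \left(-8\right) 68 + 4889804} = \sqrt{4 \left(-8\right) 68 + 4889804} = \sqrt{\left(-32\right) 68 + 4889804} = \sqrt{-2176 + 4889804} = \sqrt{4887628} = 2 \sqrt{1221907}$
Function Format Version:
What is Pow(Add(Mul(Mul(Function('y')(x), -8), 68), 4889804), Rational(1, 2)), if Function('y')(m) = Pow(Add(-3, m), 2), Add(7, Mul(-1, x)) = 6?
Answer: Mul(2, Pow(1221907, Rational(1, 2))) ≈ 2210.8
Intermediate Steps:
x = 1 (x = Add(7, Mul(-1, 6)) = Add(7, -6) = 1)
Pow(Add(Mul(Mul(Function('y')(x), -8), 68), 4889804), Rational(1, 2)) = Pow(Add(Mul(Mul(Pow(Add(-3, 1), 2), -8), 68), 4889804), Rational(1, 2)) = Pow(Add(Mul(Mul(Pow(-2, 2), -8), 68), 4889804), Rational(1, 2)) = Pow(Add(Mul(Mul(4, -8), 68), 4889804), Rational(1, 2)) = Pow(Add(Mul(-32, 68), 4889804), Rational(1, 2)) = Pow(Add(-2176, 4889804), Rational(1, 2)) = Pow(4887628, Rational(1, 2)) = Mul(2, Pow(1221907, Rational(1, 2)))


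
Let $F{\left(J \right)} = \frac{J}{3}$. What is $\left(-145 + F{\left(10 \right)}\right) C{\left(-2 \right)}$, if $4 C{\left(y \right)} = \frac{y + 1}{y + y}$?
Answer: $- \frac{425}{48} \approx -8.8542$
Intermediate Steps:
$F{\left(J \right)} = \frac{J}{3}$ ($F{\left(J \right)} = J \frac{1}{3} = \frac{J}{3}$)
$C{\left(y \right)} = \frac{1 + y}{8 y}$ ($C{\left(y \right)} = \frac{\left(y + 1\right) \frac{1}{y + y}}{4} = \frac{\left(1 + y\right) \frac{1}{2 y}}{4} = \frac{\frac{1}{2} \frac{1}{y} \left(1 + y\right)}{4} = \frac{1 + y}{8 y}$)
$\left(-145 + F{\left(10 \right)}\right) C{\left(-2 \right)} = \left(-145 + \frac{1}{3} \cdot 10\right) \frac{1 - 2}{8 \left(-2\right)} = \left(-145 + \frac{10}{3}\right) \frac{1}{8} \left(- \frac{1}{2}\right) \left(-1\right) = \left(- \frac{425}{3}\right) \frac{1}{16} = - \frac{425}{48}$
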